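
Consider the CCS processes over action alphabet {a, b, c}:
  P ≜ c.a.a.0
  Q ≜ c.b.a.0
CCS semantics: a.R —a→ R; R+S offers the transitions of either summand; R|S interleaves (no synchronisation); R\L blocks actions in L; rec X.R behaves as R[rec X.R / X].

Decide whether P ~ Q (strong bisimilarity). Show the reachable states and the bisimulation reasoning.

not bisimilar

Reachable graph of P (4 states):
  u0 = c.a.a.0 ⊢ -c-> u1
  u1 = a.a.0 ⊢ -a-> u2
  u2 = a.0 ⊢ -a-> u3
  u3 = 0 ⊢ ∅
Reachable graph of Q (4 states):
  v0 = c.b.a.0 ⊢ -c-> v1
  v1 = b.a.0 ⊢ -b-> v2
  v2 = a.0 ⊢ -a-> v3
  v3 = 0 ⊢ ∅
Bisimilarity quotient blocks:
  B0 = {u0}
  B1 = {u1}
  B2 = {u2, v2}
  B3 = {u3, v3}
  B4 = {v0}
  B5 = {v1}
u0 ∈ B0, v0 ∈ B4 → different blocks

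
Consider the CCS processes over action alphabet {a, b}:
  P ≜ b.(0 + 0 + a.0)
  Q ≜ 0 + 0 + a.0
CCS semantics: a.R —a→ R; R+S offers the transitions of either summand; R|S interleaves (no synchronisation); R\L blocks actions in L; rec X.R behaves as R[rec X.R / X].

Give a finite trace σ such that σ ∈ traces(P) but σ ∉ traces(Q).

LTS(P): 3 reachable states
  m0 = b.(0 + 0 + a.0) ⊢ ··b··> m1
  m1 = 0 + 0 + a.0 ⊢ ··a··> m2
  m2 = 0 ⊢ ∅
LTS(Q): 2 reachable states
  n0 = 0 + 0 + a.0 ⊢ ··a··> n1
  n1 = 0 ⊢ ∅
Run σ = ⟨b⟩ on P: start {m0}
  step 1 (b): {m1}
  — P admits the full trace.
Run σ = ⟨b⟩ on Q: start {n0}
  step 1 (b): ∅ (Q stuck)

b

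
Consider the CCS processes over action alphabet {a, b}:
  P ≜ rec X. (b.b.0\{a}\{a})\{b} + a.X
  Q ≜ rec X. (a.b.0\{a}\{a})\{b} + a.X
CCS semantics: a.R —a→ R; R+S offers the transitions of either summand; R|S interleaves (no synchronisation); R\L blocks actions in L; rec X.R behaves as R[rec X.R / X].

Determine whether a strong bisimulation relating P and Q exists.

Reachable graph of P (1 states):
  m0 = rec X. (b.b.0\{a}\{a})\{b} + a.X :: --a--▸ m0
Reachable graph of Q (2 states):
  n0 = rec X. (a.b.0\{a}\{a})\{b} + a.X :: --a--▸ n0, --a--▸ n1
  n1 = (b.0\{a}\{a})\{b} :: stopped
Bisimilarity quotient blocks:
  B0 = {m0}
  B1 = {n0}
  B2 = {n1}
m0 ∈ B0, n0 ∈ B1 → different blocks

not bisimilar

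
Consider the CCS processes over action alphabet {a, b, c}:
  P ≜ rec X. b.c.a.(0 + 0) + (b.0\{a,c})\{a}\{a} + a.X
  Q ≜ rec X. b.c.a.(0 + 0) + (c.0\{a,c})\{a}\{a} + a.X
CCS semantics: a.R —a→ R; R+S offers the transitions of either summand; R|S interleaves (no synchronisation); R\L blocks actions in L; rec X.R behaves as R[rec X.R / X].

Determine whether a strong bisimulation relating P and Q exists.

NO

P's transition system — 5 states:
  s0 = rec X. b.c.a.(0 + 0) + (b.0\{a,c})\{a}\{a} + a.X ⊢ --a--▸ s0, --b--▸ s1, --b--▸ s2
  s1 = 0\{a,c}\{a}\{a} ⊢ ∅
  s2 = c.a.(0 + 0) ⊢ --c--▸ s3
  s3 = a.(0 + 0) ⊢ --a--▸ s4
  s4 = 0 + 0 ⊢ ∅
Q's transition system — 5 states:
  t0 = rec X. b.c.a.(0 + 0) + (c.0\{a,c})\{a}\{a} + a.X ⊢ --a--▸ t0, --b--▸ t1, --c--▸ t2
  t1 = c.a.(0 + 0) ⊢ --c--▸ t3
  t2 = 0\{a,c}\{a}\{a} ⊢ ∅
  t3 = a.(0 + 0) ⊢ --a--▸ t4
  t4 = 0 + 0 ⊢ ∅
Bisimilarity quotient blocks:
  B0 = {s0}
  B1 = {s2, t1}
  B2 = {s3, t3}
  B3 = {s1, s4, t2, t4}
  B4 = {t0}
s0 ∈ B0, t0 ∈ B4 → different blocks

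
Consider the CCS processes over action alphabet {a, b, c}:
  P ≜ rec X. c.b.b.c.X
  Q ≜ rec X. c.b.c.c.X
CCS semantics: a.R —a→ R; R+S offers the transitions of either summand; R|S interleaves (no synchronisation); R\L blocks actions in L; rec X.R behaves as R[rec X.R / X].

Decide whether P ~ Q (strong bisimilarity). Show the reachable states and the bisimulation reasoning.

Reachable graph of P (4 states):
  s0 = rec X. c.b.b.c.X :: -c-> s1
  s1 = b.b.c.(rec X. c.b.b.c.X) :: -b-> s2
  s2 = b.c.(rec X. c.b.b.c.X) :: -b-> s3
  s3 = c.(rec X. c.b.b.c.X) :: -c-> s0
Reachable graph of Q (4 states):
  t0 = rec X. c.b.c.c.X :: -c-> t1
  t1 = b.c.c.(rec X. c.b.c.c.X) :: -b-> t2
  t2 = c.c.(rec X. c.b.c.c.X) :: -c-> t3
  t3 = c.(rec X. c.b.c.c.X) :: -c-> t0
Bisimilarity quotient blocks:
  B0 = {s0}
  B1 = {s1}
  B2 = {s2}
  B3 = {s3}
  B4 = {t0}
  B5 = {t1}
  B6 = {t2}
  B7 = {t3}
s0 ∈ B0, t0 ∈ B4 → different blocks

NO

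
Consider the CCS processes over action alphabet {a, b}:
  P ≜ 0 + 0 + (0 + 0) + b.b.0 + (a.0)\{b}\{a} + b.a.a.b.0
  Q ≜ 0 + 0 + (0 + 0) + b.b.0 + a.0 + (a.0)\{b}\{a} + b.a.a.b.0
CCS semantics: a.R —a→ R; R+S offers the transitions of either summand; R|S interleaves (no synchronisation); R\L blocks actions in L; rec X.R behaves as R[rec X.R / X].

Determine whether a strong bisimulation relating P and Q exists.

not bisimilar

P's transition system — 5 states:
  m0 = 0 + 0 + (0 + 0) + b.b.0 + (a.0)\{b}\{a} + b.a.a.b.0 :: -b-> m1, -b-> m2
  m1 = a.a.b.0 :: -a-> m3
  m2 = b.0 :: -b-> m4
  m3 = a.b.0 :: -a-> m2
  m4 = 0 :: (no moves)
Q's transition system — 5 states:
  n0 = 0 + 0 + (0 + 0) + b.b.0 + a.0 + (a.0)\{b}\{a} + b.a.a.b.0 :: -a-> n1, -b-> n2, -b-> n3
  n1 = 0 :: (no moves)
  n2 = a.a.b.0 :: -a-> n4
  n3 = b.0 :: -b-> n1
  n4 = a.b.0 :: -a-> n3
Coarsest stable partition (strong bisimilarity classes):
  B0 = {m0}
  B1 = {m1, n2}
  B2 = {m3, n4}
  B3 = {m2, n3}
  B4 = {m4, n1}
  B5 = {n0}
m0 ∈ B0, n0 ∈ B5 → different blocks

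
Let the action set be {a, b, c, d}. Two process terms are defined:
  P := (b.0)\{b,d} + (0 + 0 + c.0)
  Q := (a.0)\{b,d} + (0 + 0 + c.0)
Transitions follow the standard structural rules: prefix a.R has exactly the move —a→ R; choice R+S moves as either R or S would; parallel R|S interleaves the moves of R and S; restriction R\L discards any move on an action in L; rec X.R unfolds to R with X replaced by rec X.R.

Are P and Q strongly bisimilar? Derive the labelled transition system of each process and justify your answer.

P ≁ Q

Reachable graph of P (2 states):
  m0 = (b.0)\{b,d} + (0 + 0 + c.0) ⊢ =c=> m1
  m1 = 0 ⊢ stopped
Reachable graph of Q (3 states):
  n0 = (a.0)\{b,d} + (0 + 0 + c.0) ⊢ =a=> n1, =c=> n2
  n1 = 0\{b,d} ⊢ stopped
  n2 = 0 ⊢ stopped
Partition-refinement fixed point:
  B0 = {m0}
  B1 = {m1, n1, n2}
  B2 = {n0}
m0 ∈ B0, n0 ∈ B2 → different blocks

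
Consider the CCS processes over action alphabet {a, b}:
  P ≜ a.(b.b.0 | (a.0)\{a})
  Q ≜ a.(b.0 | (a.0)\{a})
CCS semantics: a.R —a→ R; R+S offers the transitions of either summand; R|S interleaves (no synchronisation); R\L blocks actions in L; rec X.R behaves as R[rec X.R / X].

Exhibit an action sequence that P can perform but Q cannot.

P's transition system — 4 states:
  m0 = a.(b.b.0 | (a.0)\{a}) ⊢ --a--▸ m1
  m1 = b.b.0 | (a.0)\{a} ⊢ --b--▸ m2
  m2 = b.0 | (a.0)\{a} ⊢ --b--▸ m3
  m3 = 0 | (a.0)\{a} ⊢ ·
Q's transition system — 3 states:
  n0 = a.(b.0 | (a.0)\{a}) ⊢ --a--▸ n1
  n1 = b.0 | (a.0)\{a} ⊢ --b--▸ n2
  n2 = 0 | (a.0)\{a} ⊢ ·
Executing abb from P (initial set {m0}):
  [1] a ⇒ {m1}
  [2] b ⇒ {m2}
  [3] b ⇒ {m3}
  P completes σ.
Executing abb from Q (initial set {n0}):
  [1] a ⇒ {n1}
  [2] b ⇒ {n2}
  [3] b ⇒ ∅ (Q stuck)

abb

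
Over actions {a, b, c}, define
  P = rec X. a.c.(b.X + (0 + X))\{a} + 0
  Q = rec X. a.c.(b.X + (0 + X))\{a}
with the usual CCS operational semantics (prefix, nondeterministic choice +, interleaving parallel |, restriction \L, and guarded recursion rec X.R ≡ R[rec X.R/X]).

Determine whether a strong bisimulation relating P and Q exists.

bisimilar

P's transition system — 4 states:
  u0 = rec X. a.c.(b.X + (0 + X))\{a} + 0 | -a-> u1
  u1 = c.(b.(rec X. a.c.(b.X + (0 + X))\{a} + 0) + (0 + (rec X. a.c.(b.X + (0 + X))\{a} + 0)))\{a} | -c-> u2
  u2 = (b.(rec X. a.c.(b.X + (0 + X))\{a} + 0) + (0 + (rec X. a.c.(b.X + (0 + X))\{a} + 0)))\{a} | -b-> u3
  u3 = (rec X. a.c.(b.X + (0 + X))\{a} + 0)\{a} | stopped
Q's transition system — 4 states:
  v0 = rec X. a.c.(b.X + (0 + X))\{a} | -a-> v1
  v1 = c.(b.(rec X. a.c.(b.X + (0 + X))\{a}) + (0 + (rec X. a.c.(b.X + (0 + X))\{a})))\{a} | -c-> v2
  v2 = (b.(rec X. a.c.(b.X + (0 + X))\{a}) + (0 + (rec X. a.c.(b.X + (0 + X))\{a})))\{a} | -b-> v3
  v3 = (rec X. a.c.(b.X + (0 + X))\{a})\{a} | stopped
Bisimilarity quotient blocks:
  B0 = {u0, v0}
  B1 = {u1, v1}
  B2 = {u2, v2}
  B3 = {u3, v3}
u0 ∈ B0, v0 ∈ B0 → same block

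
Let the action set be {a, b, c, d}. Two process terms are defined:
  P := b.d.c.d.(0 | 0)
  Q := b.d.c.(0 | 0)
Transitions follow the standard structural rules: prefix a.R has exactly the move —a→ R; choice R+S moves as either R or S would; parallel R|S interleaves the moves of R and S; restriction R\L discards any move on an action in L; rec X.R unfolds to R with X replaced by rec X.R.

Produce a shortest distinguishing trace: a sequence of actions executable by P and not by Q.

Reachable graph of P (5 states):
  s0 = b.d.c.d.(0 | 0) has moves —b→ s1
  s1 = d.c.d.(0 | 0) has moves —d→ s2
  s2 = c.d.(0 | 0) has moves —c→ s3
  s3 = d.(0 | 0) has moves —d→ s4
  s4 = 0 | 0 has moves stopped
Reachable graph of Q (4 states):
  t0 = b.d.c.(0 | 0) has moves —b→ t1
  t1 = d.c.(0 | 0) has moves —d→ t2
  t2 = c.(0 | 0) has moves —c→ t3
  t3 = 0 | 0 has moves stopped
Trace ⟨bdcd⟩ through P, begin at {s0}:
  after b @ step 1: {s1}
  after d @ step 2: {s2}
  after c @ step 3: {s3}
  after d @ step 4: {s4}
  — P admits the full trace.
Trace ⟨bdcd⟩ through Q, begin at {t0}:
  after b @ step 1: {t1}
  after d @ step 2: {t2}
  after c @ step 3: {t3}
  after d @ step 4: ∅ (Q stuck)

bdcd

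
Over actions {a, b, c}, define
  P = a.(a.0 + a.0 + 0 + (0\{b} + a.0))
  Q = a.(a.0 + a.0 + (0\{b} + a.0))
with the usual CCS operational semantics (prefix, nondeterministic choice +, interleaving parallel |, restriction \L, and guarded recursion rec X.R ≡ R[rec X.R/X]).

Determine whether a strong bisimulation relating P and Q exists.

P ~ Q

Reachable graph of P (3 states):
  s0 = a.(a.0 + a.0 + 0 + (0\{b} + a.0)) ⊢ =a=> s1
  s1 = a.0 + a.0 + 0 + (0\{b} + a.0) ⊢ =a=> s2
  s2 = 0 ⊢ deadlocked
Reachable graph of Q (3 states):
  t0 = a.(a.0 + a.0 + (0\{b} + a.0)) ⊢ =a=> t1
  t1 = a.0 + a.0 + (0\{b} + a.0) ⊢ =a=> t2
  t2 = 0 ⊢ deadlocked
Partition-refinement fixed point:
  B0 = {s0, t0}
  B1 = {s1, t1}
  B2 = {s2, t2}
s0 ∈ B0, t0 ∈ B0 → same block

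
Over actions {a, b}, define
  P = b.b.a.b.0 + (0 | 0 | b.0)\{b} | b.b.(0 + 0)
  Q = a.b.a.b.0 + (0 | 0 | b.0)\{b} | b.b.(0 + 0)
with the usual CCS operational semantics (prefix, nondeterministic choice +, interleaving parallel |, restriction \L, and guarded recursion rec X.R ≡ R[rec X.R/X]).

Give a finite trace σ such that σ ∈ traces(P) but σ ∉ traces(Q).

LTS(P): 7 reachable states
  m0 = b.b.a.b.0 + (0 | 0 | b.0)\{b} | b.b.(0 + 0) | -b-> m1, -b-> m2
  m1 = (0 | 0 | b.0)\{b} | b.(0 + 0) | -b-> m3
  m2 = b.a.b.0 | -b-> m4
  m3 = (0 | 0 | b.0)\{b} | (0 + 0) | ∅
  m4 = a.b.0 | -a-> m5
  m5 = b.0 | -b-> m6
  m6 = 0 | ∅
LTS(Q): 7 reachable states
  n0 = a.b.a.b.0 + (0 | 0 | b.0)\{b} | b.b.(0 + 0) | -a-> n1, -b-> n2
  n1 = b.a.b.0 | -b-> n3
  n2 = (0 | 0 | b.0)\{b} | b.(0 + 0) | -b-> n4
  n3 = a.b.0 | -a-> n5
  n4 = (0 | 0 | b.0)\{b} | (0 + 0) | ∅
  n5 = b.0 | -b-> n6
  n6 = 0 | ∅
Trace ⟨bba⟩ through P, begin at {m0}:
  after b @ step 1: {m1, m2}
  after b @ step 2: {m3, m4}
  after a @ step 3: {m5}
  — P admits the full trace.
Trace ⟨bba⟩ through Q, begin at {n0}:
  after b @ step 1: {n2}
  after b @ step 2: {n4}
  after a @ step 3: no successor for Q

bba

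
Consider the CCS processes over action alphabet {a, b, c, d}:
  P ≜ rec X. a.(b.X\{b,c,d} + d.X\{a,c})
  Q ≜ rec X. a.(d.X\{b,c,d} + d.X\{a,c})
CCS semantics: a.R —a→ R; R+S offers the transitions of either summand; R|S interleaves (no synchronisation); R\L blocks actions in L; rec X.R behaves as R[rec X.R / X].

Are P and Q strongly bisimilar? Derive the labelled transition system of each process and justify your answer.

LTS(P): 5 reachable states
  m0 = rec X. a.(b.X\{b,c,d} + d.X\{a,c}) | ··a··> m1
  m1 = b.(rec X. a.(b.X\{b,c,d} + d.X\{a,c}))\{b,c,d} + d.(rec X. a.(b.X\{b,c,d} + d.X\{a,c}))\{a,c} | ··b··> m2, ··d··> m3
  m2 = (rec X. a.(b.X\{b,c,d} + d.X\{a,c}))\{b,c,d} | ··a··> m4
  m3 = (rec X. a.(b.X\{b,c,d} + d.X\{a,c}))\{a,c} | ·
  m4 = (b.(rec X. a.(b.X\{b,c,d} + d.X\{a,c}))\{b,c,d} + d.(rec X. a.(b.X\{b,c,d} + d.X\{a,c}))\{a,c})\{b,c,d} | ·
LTS(Q): 5 reachable states
  n0 = rec X. a.(d.X\{b,c,d} + d.X\{a,c}) | ··a··> n1
  n1 = d.(rec X. a.(d.X\{b,c,d} + d.X\{a,c}))\{b,c,d} + d.(rec X. a.(d.X\{b,c,d} + d.X\{a,c}))\{a,c} | ··d··> n2, ··d··> n3
  n2 = (rec X. a.(d.X\{b,c,d} + d.X\{a,c}))\{a,c} | ·
  n3 = (rec X. a.(d.X\{b,c,d} + d.X\{a,c}))\{b,c,d} | ··a··> n4
  n4 = (d.(rec X. a.(d.X\{b,c,d} + d.X\{a,c}))\{b,c,d} + d.(rec X. a.(d.X\{b,c,d} + d.X\{a,c}))\{a,c})\{b,c,d} | ·
Bisimilarity quotient blocks:
  B0 = {m0}
  B1 = {m1}
  B2 = {m2, n3}
  B3 = {m3, m4, n2, n4}
  B4 = {n0}
  B5 = {n1}
m0 ∈ B0, n0 ∈ B4 → different blocks

P ≁ Q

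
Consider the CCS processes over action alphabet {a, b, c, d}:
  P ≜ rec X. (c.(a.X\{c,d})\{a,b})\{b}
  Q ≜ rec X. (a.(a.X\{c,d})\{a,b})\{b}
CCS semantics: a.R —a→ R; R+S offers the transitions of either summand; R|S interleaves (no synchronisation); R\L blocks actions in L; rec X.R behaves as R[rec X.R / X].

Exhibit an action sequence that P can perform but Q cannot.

c

LTS(P): 2 reachable states
  p0 = rec X. (c.(a.X\{c,d})\{a,b})\{b} has moves —c→ p1
  p1 = (a.(rec X. (c.(a.X\{c,d})\{a,b})\{b})\{c,d})\{a,b}\{b} has moves ∅
LTS(Q): 2 reachable states
  q0 = rec X. (a.(a.X\{c,d})\{a,b})\{b} has moves —a→ q1
  q1 = (a.(rec X. (a.(a.X\{c,d})\{a,b})\{b})\{c,d})\{a,b}\{b} has moves ∅
Run σ = ⟨c⟩ on P: start {p0}
  after c @ step 1: {p1}
  P completes σ.
Run σ = ⟨c⟩ on Q: start {q0}
  after c @ step 1: no successor for Q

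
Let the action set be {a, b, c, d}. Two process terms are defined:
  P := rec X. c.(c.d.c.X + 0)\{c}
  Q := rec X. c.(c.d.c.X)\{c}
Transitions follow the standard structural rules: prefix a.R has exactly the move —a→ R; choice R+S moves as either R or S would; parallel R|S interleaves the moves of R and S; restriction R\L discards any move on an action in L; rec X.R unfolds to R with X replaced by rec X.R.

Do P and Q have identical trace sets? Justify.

Reachable graph of P (2 states):
  u0 = rec X. c.(c.d.c.X + 0)\{c} :: =c=> u1
  u1 = (c.d.c.(rec X. c.(c.d.c.X + 0)\{c}) + 0)\{c} :: stopped
Reachable graph of Q (2 states):
  v0 = rec X. c.(c.d.c.X)\{c} :: =c=> v1
  v1 = (c.d.c.(rec X. c.(c.d.c.X)\{c}))\{c} :: stopped
Partition-refinement fixed point:
  B0 = {u0, v0}
  B1 = {u1, v1}
u0 ∈ B0, v0 ∈ B0 → same block
Bisimilar ⇒ trace-equivalent.

YES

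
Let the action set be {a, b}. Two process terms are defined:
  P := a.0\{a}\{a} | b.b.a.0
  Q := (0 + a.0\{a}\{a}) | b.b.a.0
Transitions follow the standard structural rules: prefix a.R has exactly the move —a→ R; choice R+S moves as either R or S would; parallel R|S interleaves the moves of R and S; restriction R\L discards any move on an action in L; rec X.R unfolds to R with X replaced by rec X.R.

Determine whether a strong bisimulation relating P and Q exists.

LTS(P): 8 reachable states
  m0 = a.0\{a}\{a} | b.b.a.0 → --a--▸ m1, --b--▸ m2
  m1 = 0\{a}\{a} | b.b.a.0 → --b--▸ m3
  m2 = a.0\{a}\{a} | b.a.0 → --a--▸ m3, --b--▸ m4
  m3 = 0\{a}\{a} | b.a.0 → --b--▸ m5
  m4 = a.0\{a}\{a} | a.0 → --a--▸ m5, --a--▸ m6
  m5 = 0\{a}\{a} | a.0 → --a--▸ m7
  m6 = a.0\{a}\{a} | 0 → --a--▸ m7
  m7 = 0\{a}\{a} | 0 → ∅
LTS(Q): 8 reachable states
  n0 = (0 + a.0\{a}\{a}) | b.b.a.0 → --a--▸ n1, --b--▸ n2
  n1 = 0\{a}\{a} | b.b.a.0 → --b--▸ n3
  n2 = (0 + a.0\{a}\{a}) | b.a.0 → --a--▸ n3, --b--▸ n4
  n3 = 0\{a}\{a} | b.a.0 → --b--▸ n5
  n4 = (0 + a.0\{a}\{a}) | a.0 → --a--▸ n5, --a--▸ n6
  n5 = 0\{a}\{a} | a.0 → --a--▸ n7
  n6 = (0 + a.0\{a}\{a}) | 0 → --a--▸ n7
  n7 = 0\{a}\{a} | 0 → ∅
Coarsest stable partition (strong bisimilarity classes):
  B0 = {m0, n0}
  B1 = {m1, n1}
  B2 = {m3, n3}
  B3 = {m5, m6, n5, n6}
  B4 = {m7, n7}
  B5 = {m2, n2}
  B6 = {m4, n4}
m0 ∈ B0, n0 ∈ B0 → same block

P ~ Q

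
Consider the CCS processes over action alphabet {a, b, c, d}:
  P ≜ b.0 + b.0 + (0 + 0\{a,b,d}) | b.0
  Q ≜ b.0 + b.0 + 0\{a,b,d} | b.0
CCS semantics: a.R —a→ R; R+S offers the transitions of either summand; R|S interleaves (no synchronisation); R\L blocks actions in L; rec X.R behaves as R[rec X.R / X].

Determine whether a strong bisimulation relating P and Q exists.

P ~ Q

P's transition system — 3 states:
  s0 = b.0 + b.0 + (0 + 0\{a,b,d}) | b.0 :: =b=> s1, =b=> s2
  s1 = (0 + 0\{a,b,d}) | 0 :: stopped
  s2 = 0 :: stopped
Q's transition system — 3 states:
  t0 = b.0 + b.0 + 0\{a,b,d} | b.0 :: =b=> t1, =b=> t2
  t1 = 0 :: stopped
  t2 = 0\{a,b,d} | 0 :: stopped
Coarsest stable partition (strong bisimilarity classes):
  B0 = {s0, t0}
  B1 = {s1, s2, t1, t2}
s0 ∈ B0, t0 ∈ B0 → same block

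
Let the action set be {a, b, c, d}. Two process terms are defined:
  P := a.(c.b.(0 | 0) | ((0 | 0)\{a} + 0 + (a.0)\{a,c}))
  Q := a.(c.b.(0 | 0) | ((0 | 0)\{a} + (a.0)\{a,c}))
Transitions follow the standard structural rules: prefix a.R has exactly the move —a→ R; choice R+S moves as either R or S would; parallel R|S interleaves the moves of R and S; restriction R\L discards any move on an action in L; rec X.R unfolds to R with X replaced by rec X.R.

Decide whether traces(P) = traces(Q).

Reachable graph of P (4 states):
  m0 = a.(c.b.(0 | 0) | ((0 | 0)\{a} + 0 + (a.0)\{a,c})) has moves --a--▸ m1
  m1 = c.b.(0 | 0) | ((0 | 0)\{a} + 0 + (a.0)\{a,c}) has moves --c--▸ m2
  m2 = b.(0 | 0) | ((0 | 0)\{a} + 0 + (a.0)\{a,c}) has moves --b--▸ m3
  m3 = 0 | 0 | ((0 | 0)\{a} + 0 + (a.0)\{a,c}) has moves ∅
Reachable graph of Q (4 states):
  n0 = a.(c.b.(0 | 0) | ((0 | 0)\{a} + (a.0)\{a,c})) has moves --a--▸ n1
  n1 = c.b.(0 | 0) | ((0 | 0)\{a} + (a.0)\{a,c}) has moves --c--▸ n2
  n2 = b.(0 | 0) | ((0 | 0)\{a} + (a.0)\{a,c}) has moves --b--▸ n3
  n3 = 0 | 0 | ((0 | 0)\{a} + (a.0)\{a,c}) has moves ∅
Bisimilarity quotient blocks:
  B0 = {m0, n0}
  B1 = {m1, n1}
  B2 = {m2, n2}
  B3 = {m3, n3}
m0 ∈ B0, n0 ∈ B0 → same block
Bisimilar ⇒ trace-equivalent.

traces(P) = traces(Q)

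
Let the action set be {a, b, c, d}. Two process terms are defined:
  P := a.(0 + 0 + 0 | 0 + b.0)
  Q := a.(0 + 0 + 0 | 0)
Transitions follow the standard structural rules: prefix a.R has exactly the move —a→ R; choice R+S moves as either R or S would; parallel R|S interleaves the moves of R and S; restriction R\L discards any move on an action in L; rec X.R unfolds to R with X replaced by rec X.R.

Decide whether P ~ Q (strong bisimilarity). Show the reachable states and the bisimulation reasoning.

P ≁ Q

LTS(P): 3 reachable states
  p0 = a.(0 + 0 + 0 | 0 + b.0) → =a=> p1
  p1 = 0 + 0 + 0 | 0 + b.0 → =b=> p2
  p2 = 0 → ∅
LTS(Q): 2 reachable states
  q0 = a.(0 + 0 + 0 | 0) → =a=> q1
  q1 = 0 + 0 + 0 | 0 → ∅
Coarsest stable partition (strong bisimilarity classes):
  B0 = {p0}
  B1 = {p1}
  B2 = {p2, q1}
  B3 = {q0}
p0 ∈ B0, q0 ∈ B3 → different blocks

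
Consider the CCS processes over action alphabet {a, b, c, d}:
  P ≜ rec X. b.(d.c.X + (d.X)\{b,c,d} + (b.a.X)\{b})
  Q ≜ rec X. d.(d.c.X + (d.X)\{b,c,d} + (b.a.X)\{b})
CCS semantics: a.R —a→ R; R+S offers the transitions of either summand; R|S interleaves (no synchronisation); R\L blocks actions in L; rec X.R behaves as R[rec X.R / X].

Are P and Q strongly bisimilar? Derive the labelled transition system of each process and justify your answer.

NO

LTS(P): 3 reachable states
  p0 = rec X. b.(d.c.X + (d.X)\{b,c,d} + (b.a.X)\{b}) ⊢ ··b··> p1
  p1 = d.c.(rec X. b.(d.c.X + (d.X)\{b,c,d} + (b.a.X)\{b})) + (d.(rec X. b.(d.c.X + (d.X)\{b,c,d} + (b.a.X)\{b})))\{b,c,d} + (b.a.(rec X. b.(d.c.X + (d.X)\{b,c,d} + (b.a.X)\{b})))\{b} ⊢ ··d··> p2
  p2 = c.(rec X. b.(d.c.X + (d.X)\{b,c,d} + (b.a.X)\{b})) ⊢ ··c··> p0
LTS(Q): 3 reachable states
  q0 = rec X. d.(d.c.X + (d.X)\{b,c,d} + (b.a.X)\{b}) ⊢ ··d··> q1
  q1 = d.c.(rec X. d.(d.c.X + (d.X)\{b,c,d} + (b.a.X)\{b})) + (d.(rec X. d.(d.c.X + (d.X)\{b,c,d} + (b.a.X)\{b})))\{b,c,d} + (b.a.(rec X. d.(d.c.X + (d.X)\{b,c,d} + (b.a.X)\{b})))\{b} ⊢ ··d··> q2
  q2 = c.(rec X. d.(d.c.X + (d.X)\{b,c,d} + (b.a.X)\{b})) ⊢ ··c··> q0
Partition-refinement fixed point:
  B0 = {p0}
  B1 = {p1}
  B2 = {p2}
  B3 = {q0}
  B4 = {q1}
  B5 = {q2}
p0 ∈ B0, q0 ∈ B3 → different blocks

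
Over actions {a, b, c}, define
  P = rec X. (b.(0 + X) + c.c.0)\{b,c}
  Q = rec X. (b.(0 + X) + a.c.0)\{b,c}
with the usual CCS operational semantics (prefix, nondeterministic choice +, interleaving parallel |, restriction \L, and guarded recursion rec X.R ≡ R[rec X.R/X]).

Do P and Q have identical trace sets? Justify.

traces(P) ≠ traces(Q) — witness ⟨a⟩

Reachable graph of P (1 states):
  p0 = rec X. (b.(0 + X) + c.c.0)\{b,c} | deadlocked
Reachable graph of Q (2 states):
  q0 = rec X. (b.(0 + X) + a.c.0)\{b,c} | =a=> q1
  q1 = (c.0)\{b,c} | deadlocked
Executing a from Q (initial set {q0}):
  step 1 (a): {q1}
  — Q admits the full trace.
Executing a from P (initial set {p0}):
  step 1 (a): ∅ (P stuck)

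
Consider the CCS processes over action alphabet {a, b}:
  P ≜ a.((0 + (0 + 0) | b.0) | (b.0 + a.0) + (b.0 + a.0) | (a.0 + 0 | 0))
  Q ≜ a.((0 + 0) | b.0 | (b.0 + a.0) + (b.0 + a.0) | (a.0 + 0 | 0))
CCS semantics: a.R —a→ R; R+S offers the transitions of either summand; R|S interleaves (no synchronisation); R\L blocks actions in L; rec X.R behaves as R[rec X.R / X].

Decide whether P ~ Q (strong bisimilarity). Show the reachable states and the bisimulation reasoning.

bisimilar

LTS(P): 8 reachable states
  u0 = a.((0 + (0 + 0) | b.0) | (b.0 + a.0) + (b.0 + a.0) | (a.0 + 0 | 0)) → ··a··> u1
  u1 = (0 + (0 + 0) | b.0) | (b.0 + a.0) + (b.0 + a.0) | (a.0 + 0 | 0) → ··a··> u2, ··a··> u3, ··a··> u4, ··b··> u2, ··b··> u4, ··b··> u5
  u2 = (0 + (0 + 0) | b.0) | 0 → ··b··> u6
  u3 = (b.0 + a.0) | 0 → ··a··> u7, ··b··> u7
  u4 = 0 | (a.0 + 0 | 0) → ··a··> u7
  u5 = (0 + 0) | 0 | (b.0 + a.0) → ··a··> u6, ··b··> u6
  u6 = (0 + 0) | 0 | 0 → deadlocked
  u7 = 0 | 0 → deadlocked
LTS(Q): 8 reachable states
  v0 = a.((0 + 0) | b.0 | (b.0 + a.0) + (b.0 + a.0) | (a.0 + 0 | 0)) → ··a··> v1
  v1 = (0 + 0) | b.0 | (b.0 + a.0) + (b.0 + a.0) | (a.0 + 0 | 0) → ··a··> v2, ··a··> v3, ··a··> v4, ··b··> v2, ··b··> v4, ··b··> v5
  v2 = (0 + 0) | b.0 | 0 → ··b··> v6
  v3 = (b.0 + a.0) | 0 → ··a··> v7, ··b··> v7
  v4 = 0 | (a.0 + 0 | 0) → ··a··> v7
  v5 = (0 + 0) | 0 | (b.0 + a.0) → ··a··> v6, ··b··> v6
  v6 = (0 + 0) | 0 | 0 → deadlocked
  v7 = 0 | 0 → deadlocked
Partition-refinement fixed point:
  B0 = {u0, v0}
  B1 = {u1, v1}
  B2 = {u2, v2}
  B3 = {u6, u7, v6, v7}
  B4 = {u4, v4}
  B5 = {u3, u5, v3, v5}
u0 ∈ B0, v0 ∈ B0 → same block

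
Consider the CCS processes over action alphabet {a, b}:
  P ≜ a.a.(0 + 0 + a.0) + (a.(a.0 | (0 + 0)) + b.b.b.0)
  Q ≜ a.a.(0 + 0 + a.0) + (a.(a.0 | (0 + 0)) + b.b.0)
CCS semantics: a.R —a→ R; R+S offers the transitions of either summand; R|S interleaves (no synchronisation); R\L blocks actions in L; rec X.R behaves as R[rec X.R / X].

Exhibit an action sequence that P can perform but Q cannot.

bbb

P's transition system — 8 states:
  m0 = a.a.(0 + 0 + a.0) + (a.(a.0 | (0 + 0)) + b.b.b.0) ⊢ ··a··> m1, ··a··> m2, ··b··> m3
  m1 = a.(0 + 0 + a.0) ⊢ ··a··> m4
  m2 = a.0 | (0 + 0) ⊢ ··a··> m5
  m3 = b.b.0 ⊢ ··b··> m6
  m4 = 0 + 0 + a.0 ⊢ ··a··> m7
  m5 = 0 | (0 + 0) ⊢ ∅
  m6 = b.0 ⊢ ··b··> m7
  m7 = 0 ⊢ ∅
Q's transition system — 7 states:
  n0 = a.a.(0 + 0 + a.0) + (a.(a.0 | (0 + 0)) + b.b.0) ⊢ ··a··> n1, ··a··> n2, ··b··> n3
  n1 = a.(0 + 0 + a.0) ⊢ ··a··> n4
  n2 = a.0 | (0 + 0) ⊢ ··a··> n5
  n3 = b.0 ⊢ ··b··> n6
  n4 = 0 + 0 + a.0 ⊢ ··a··> n6
  n5 = 0 | (0 + 0) ⊢ ∅
  n6 = 0 ⊢ ∅
Run σ = ⟨bbb⟩ on P: start {m0}
  after b @ step 1: {m3}
  after b @ step 2: {m6}
  after b @ step 3: {m7}
  — P admits the full trace.
Run σ = ⟨bbb⟩ on Q: start {n0}
  after b @ step 1: {n3}
  after b @ step 2: {n6}
  after b @ step 3: no successor for Q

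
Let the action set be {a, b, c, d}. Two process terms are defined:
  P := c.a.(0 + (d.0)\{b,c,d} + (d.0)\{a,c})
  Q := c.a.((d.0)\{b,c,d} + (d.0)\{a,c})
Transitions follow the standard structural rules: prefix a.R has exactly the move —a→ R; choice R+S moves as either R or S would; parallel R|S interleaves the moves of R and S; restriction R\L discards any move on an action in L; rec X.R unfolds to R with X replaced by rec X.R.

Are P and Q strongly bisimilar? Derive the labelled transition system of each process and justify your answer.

P's transition system — 4 states:
  p0 = c.a.(0 + (d.0)\{b,c,d} + (d.0)\{a,c}) ⊢ ··c··> p1
  p1 = a.(0 + (d.0)\{b,c,d} + (d.0)\{a,c}) ⊢ ··a··> p2
  p2 = 0 + (d.0)\{b,c,d} + (d.0)\{a,c} ⊢ ··d··> p3
  p3 = 0\{a,c} ⊢ deadlocked
Q's transition system — 4 states:
  q0 = c.a.((d.0)\{b,c,d} + (d.0)\{a,c}) ⊢ ··c··> q1
  q1 = a.((d.0)\{b,c,d} + (d.0)\{a,c}) ⊢ ··a··> q2
  q2 = (d.0)\{b,c,d} + (d.0)\{a,c} ⊢ ··d··> q3
  q3 = 0\{a,c} ⊢ deadlocked
Partition-refinement fixed point:
  B0 = {p0, q0}
  B1 = {p1, q1}
  B2 = {p2, q2}
  B3 = {p3, q3}
p0 ∈ B0, q0 ∈ B0 → same block

bisimilar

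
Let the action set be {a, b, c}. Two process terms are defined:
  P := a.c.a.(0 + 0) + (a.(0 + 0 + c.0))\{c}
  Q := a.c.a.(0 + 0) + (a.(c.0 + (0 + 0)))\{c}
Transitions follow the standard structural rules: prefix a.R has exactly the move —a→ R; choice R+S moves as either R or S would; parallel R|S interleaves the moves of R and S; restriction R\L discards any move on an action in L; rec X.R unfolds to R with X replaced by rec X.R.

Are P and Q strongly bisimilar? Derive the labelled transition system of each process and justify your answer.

LTS(P): 5 reachable states
  u0 = a.c.a.(0 + 0) + (a.(0 + 0 + c.0))\{c} has moves —a→ u1, —a→ u2
  u1 = (0 + 0 + c.0)\{c} has moves ∅
  u2 = c.a.(0 + 0) has moves —c→ u3
  u3 = a.(0 + 0) has moves —a→ u4
  u4 = 0 + 0 has moves ∅
LTS(Q): 5 reachable states
  v0 = a.c.a.(0 + 0) + (a.(c.0 + (0 + 0)))\{c} has moves —a→ v1, —a→ v2
  v1 = (c.0 + (0 + 0))\{c} has moves ∅
  v2 = c.a.(0 + 0) has moves —c→ v3
  v3 = a.(0 + 0) has moves —a→ v4
  v4 = 0 + 0 has moves ∅
Coarsest stable partition (strong bisimilarity classes):
  B0 = {u0, v0}
  B1 = {u2, v2}
  B2 = {u3, v3}
  B3 = {u1, u4, v1, v4}
u0 ∈ B0, v0 ∈ B0 → same block

bisimilar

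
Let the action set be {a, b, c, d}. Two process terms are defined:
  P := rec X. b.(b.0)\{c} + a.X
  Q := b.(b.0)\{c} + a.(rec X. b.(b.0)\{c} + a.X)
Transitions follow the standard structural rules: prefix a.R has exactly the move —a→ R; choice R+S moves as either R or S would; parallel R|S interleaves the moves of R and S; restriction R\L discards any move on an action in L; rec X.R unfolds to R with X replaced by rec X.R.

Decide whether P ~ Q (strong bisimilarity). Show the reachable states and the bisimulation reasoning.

LTS(P): 3 reachable states
  s0 = rec X. b.(b.0)\{c} + a.X | -a-> s0, -b-> s1
  s1 = (b.0)\{c} | -b-> s2
  s2 = 0\{c} | ·
LTS(Q): 4 reachable states
  t0 = b.(b.0)\{c} + a.(rec X. b.(b.0)\{c} + a.X) | -a-> t1, -b-> t2
  t1 = rec X. b.(b.0)\{c} + a.X | -a-> t1, -b-> t2
  t2 = (b.0)\{c} | -b-> t3
  t3 = 0\{c} | ·
Bisimilarity quotient blocks:
  B0 = {s0, t0, t1}
  B1 = {s1, t2}
  B2 = {s2, t3}
s0 ∈ B0, t0 ∈ B0 → same block

YES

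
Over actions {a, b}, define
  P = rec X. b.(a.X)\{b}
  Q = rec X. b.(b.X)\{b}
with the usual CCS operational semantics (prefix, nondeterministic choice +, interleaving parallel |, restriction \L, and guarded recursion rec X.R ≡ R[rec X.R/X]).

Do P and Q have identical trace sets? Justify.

LTS(P): 3 reachable states
  u0 = rec X. b.(a.X)\{b} ⊢ =b=> u1
  u1 = (a.(rec X. b.(a.X)\{b}))\{b} ⊢ =a=> u2
  u2 = (rec X. b.(a.X)\{b})\{b} ⊢ (no moves)
LTS(Q): 2 reachable states
  v0 = rec X. b.(b.X)\{b} ⊢ =b=> v1
  v1 = (b.(rec X. b.(b.X)\{b}))\{b} ⊢ (no moves)
Executing ba from P (initial set {u0}):
  after b @ step 1: {u1}
  after a @ step 2: {u2}
  P completes σ.
Executing ba from Q (initial set {v0}):
  after b @ step 1: {v1}
  after a @ step 2: no successor for Q

NO — witness ⟨ba⟩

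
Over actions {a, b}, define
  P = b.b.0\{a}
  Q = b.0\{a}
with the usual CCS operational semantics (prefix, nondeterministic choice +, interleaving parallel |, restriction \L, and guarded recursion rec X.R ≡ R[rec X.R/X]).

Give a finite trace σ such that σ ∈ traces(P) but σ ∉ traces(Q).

LTS(P): 3 reachable states
  m0 = b.b.0\{a} ⊢ -b-> m1
  m1 = b.0\{a} ⊢ -b-> m2
  m2 = 0\{a} ⊢ ·
LTS(Q): 2 reachable states
  n0 = b.0\{a} ⊢ -b-> n1
  n1 = 0\{a} ⊢ ·
Trace ⟨bb⟩ through P, begin at {m0}:
  [1] b ⇒ {m1}
  [2] b ⇒ {m2}
  — P admits the full trace.
Trace ⟨bb⟩ through Q, begin at {n0}:
  [1] b ⇒ {n1}
  [2] b ⇒ ∅ (Q stuck)

bb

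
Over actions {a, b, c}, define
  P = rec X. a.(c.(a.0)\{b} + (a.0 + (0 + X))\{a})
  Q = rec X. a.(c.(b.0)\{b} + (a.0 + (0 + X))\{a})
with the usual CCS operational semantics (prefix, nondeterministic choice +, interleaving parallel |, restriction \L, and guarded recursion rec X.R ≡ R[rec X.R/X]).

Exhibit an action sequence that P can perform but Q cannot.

aca

Reachable graph of P (4 states):
  u0 = rec X. a.(c.(a.0)\{b} + (a.0 + (0 + X))\{a}) ⊢ -a-> u1
  u1 = c.(a.0)\{b} + (a.0 + (0 + (rec X. a.(c.(a.0)\{b} + (a.0 + (0 + X))\{a}))))\{a} ⊢ -c-> u2
  u2 = (a.0)\{b} ⊢ -a-> u3
  u3 = 0\{b} ⊢ deadlocked
Reachable graph of Q (3 states):
  v0 = rec X. a.(c.(b.0)\{b} + (a.0 + (0 + X))\{a}) ⊢ -a-> v1
  v1 = c.(b.0)\{b} + (a.0 + (0 + (rec X. a.(c.(b.0)\{b} + (a.0 + (0 + X))\{a}))))\{a} ⊢ -c-> v2
  v2 = (b.0)\{b} ⊢ deadlocked
Trace ⟨aca⟩ through P, begin at {u0}:
  [1] a ⇒ {u1}
  [2] c ⇒ {u2}
  [3] a ⇒ {u3}
  P completes σ.
Trace ⟨aca⟩ through Q, begin at {v0}:
  [1] a ⇒ {v1}
  [2] c ⇒ {v2}
  [3] a ⇒ ∅  — Q cannot continue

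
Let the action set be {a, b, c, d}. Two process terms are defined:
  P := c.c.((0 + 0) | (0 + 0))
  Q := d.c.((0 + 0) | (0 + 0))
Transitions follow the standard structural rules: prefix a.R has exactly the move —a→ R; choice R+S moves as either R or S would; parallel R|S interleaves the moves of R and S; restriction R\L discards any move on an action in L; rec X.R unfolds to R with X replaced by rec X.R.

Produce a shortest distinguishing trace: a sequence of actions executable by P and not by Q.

LTS(P): 3 reachable states
  u0 = c.c.((0 + 0) | (0 + 0)) | --c--▸ u1
  u1 = c.((0 + 0) | (0 + 0)) | --c--▸ u2
  u2 = (0 + 0) | (0 + 0) | ∅
LTS(Q): 3 reachable states
  v0 = d.c.((0 + 0) | (0 + 0)) | --d--▸ v1
  v1 = c.((0 + 0) | (0 + 0)) | --c--▸ v2
  v2 = (0 + 0) | (0 + 0) | ∅
Trace ⟨c⟩ through P, begin at {u0}:
  after c @ step 1: {u1}
  ✓ P
Trace ⟨c⟩ through Q, begin at {v0}:
  after c @ step 1: no successor for Q

c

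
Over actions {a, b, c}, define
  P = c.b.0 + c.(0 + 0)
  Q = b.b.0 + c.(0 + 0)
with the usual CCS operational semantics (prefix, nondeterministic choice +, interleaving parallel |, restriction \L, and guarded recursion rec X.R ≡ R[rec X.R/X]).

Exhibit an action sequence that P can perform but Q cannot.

Reachable graph of P (4 states):
  p0 = c.b.0 + c.(0 + 0) has moves =c=> p1, =c=> p2
  p1 = 0 + 0 has moves deadlocked
  p2 = b.0 has moves =b=> p3
  p3 = 0 has moves deadlocked
Reachable graph of Q (4 states):
  q0 = b.b.0 + c.(0 + 0) has moves =b=> q1, =c=> q2
  q1 = b.0 has moves =b=> q3
  q2 = 0 + 0 has moves deadlocked
  q3 = 0 has moves deadlocked
Executing cb from P (initial set {p0}):
  [1] c ⇒ {p1, p2}
  [2] b ⇒ {p3}
  ✓ P
Executing cb from Q (initial set {q0}):
  [1] c ⇒ {q2}
  [2] b ⇒ ∅  — Q cannot continue

cb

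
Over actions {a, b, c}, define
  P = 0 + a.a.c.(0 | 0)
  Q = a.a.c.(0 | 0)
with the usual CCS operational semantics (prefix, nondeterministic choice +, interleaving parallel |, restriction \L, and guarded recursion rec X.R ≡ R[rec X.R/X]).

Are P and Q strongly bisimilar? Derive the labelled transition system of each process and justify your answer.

LTS(P): 4 reachable states
  p0 = 0 + a.a.c.(0 | 0) ⊢ ··a··> p1
  p1 = a.c.(0 | 0) ⊢ ··a··> p2
  p2 = c.(0 | 0) ⊢ ··c··> p3
  p3 = 0 | 0 ⊢ (no moves)
LTS(Q): 4 reachable states
  q0 = a.a.c.(0 | 0) ⊢ ··a··> q1
  q1 = a.c.(0 | 0) ⊢ ··a··> q2
  q2 = c.(0 | 0) ⊢ ··c··> q3
  q3 = 0 | 0 ⊢ (no moves)
Bisimilarity quotient blocks:
  B0 = {p0, q0}
  B1 = {p1, q1}
  B2 = {p2, q2}
  B3 = {p3, q3}
p0 ∈ B0, q0 ∈ B0 → same block

YES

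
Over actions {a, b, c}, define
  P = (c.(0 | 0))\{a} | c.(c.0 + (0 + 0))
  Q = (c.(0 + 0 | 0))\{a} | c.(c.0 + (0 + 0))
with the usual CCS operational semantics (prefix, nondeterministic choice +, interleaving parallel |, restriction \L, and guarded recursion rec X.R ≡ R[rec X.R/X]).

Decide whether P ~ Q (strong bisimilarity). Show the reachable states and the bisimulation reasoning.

P's transition system — 6 states:
  m0 = (c.(0 | 0))\{a} | c.(c.0 + (0 + 0)) → -c-> m1, -c-> m2
  m1 = (0 | 0)\{a} | c.(c.0 + (0 + 0)) → -c-> m3
  m2 = (c.(0 | 0))\{a} | (c.0 + (0 + 0)) → -c-> m3, -c-> m4
  m3 = (0 | 0)\{a} | (c.0 + (0 + 0)) → -c-> m5
  m4 = (c.(0 | 0))\{a} | 0 → -c-> m5
  m5 = (0 | 0)\{a} | 0 → ·
Q's transition system — 6 states:
  n0 = (c.(0 + 0 | 0))\{a} | c.(c.0 + (0 + 0)) → -c-> n1, -c-> n2
  n1 = (0 + 0 | 0)\{a} | c.(c.0 + (0 + 0)) → -c-> n3
  n2 = (c.(0 + 0 | 0))\{a} | (c.0 + (0 + 0)) → -c-> n3, -c-> n4
  n3 = (0 + 0 | 0)\{a} | (c.0 + (0 + 0)) → -c-> n5
  n4 = (c.(0 + 0 | 0))\{a} | 0 → -c-> n5
  n5 = (0 + 0 | 0)\{a} | 0 → ·
Partition-refinement fixed point:
  B0 = {m0, n0}
  B1 = {m1, m2, n1, n2}
  B2 = {m3, m4, n3, n4}
  B3 = {m5, n5}
m0 ∈ B0, n0 ∈ B0 → same block

bisimilar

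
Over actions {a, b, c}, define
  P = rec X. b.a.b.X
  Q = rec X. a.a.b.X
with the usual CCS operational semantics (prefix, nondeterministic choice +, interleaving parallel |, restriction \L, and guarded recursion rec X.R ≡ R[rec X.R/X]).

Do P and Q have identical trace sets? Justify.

P's transition system — 3 states:
  s0 = rec X. b.a.b.X | =b=> s1
  s1 = a.b.(rec X. b.a.b.X) | =a=> s2
  s2 = b.(rec X. b.a.b.X) | =b=> s0
Q's transition system — 3 states:
  t0 = rec X. a.a.b.X | =a=> t1
  t1 = a.b.(rec X. a.a.b.X) | =a=> t2
  t2 = b.(rec X. a.a.b.X) | =b=> t0
Trace ⟨b⟩ through P, begin at {s0}:
  step 1 (b): {s1}
  P completes σ.
Trace ⟨b⟩ through Q, begin at {t0}:
  step 1 (b): ∅  — Q cannot continue

NO — witness ⟨b⟩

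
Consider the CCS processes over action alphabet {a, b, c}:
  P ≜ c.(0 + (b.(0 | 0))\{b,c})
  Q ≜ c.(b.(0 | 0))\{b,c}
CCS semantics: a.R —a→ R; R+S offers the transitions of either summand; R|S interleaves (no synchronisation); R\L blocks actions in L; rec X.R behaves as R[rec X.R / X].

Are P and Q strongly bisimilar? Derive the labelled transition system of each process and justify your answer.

bisimilar

P's transition system — 2 states:
  p0 = c.(0 + (b.(0 | 0))\{b,c}) has moves ··c··> p1
  p1 = 0 + (b.(0 | 0))\{b,c} has moves stopped
Q's transition system — 2 states:
  q0 = c.(b.(0 | 0))\{b,c} has moves ··c··> q1
  q1 = (b.(0 | 0))\{b,c} has moves stopped
Bisimilarity quotient blocks:
  B0 = {p0, q0}
  B1 = {p1, q1}
p0 ∈ B0, q0 ∈ B0 → same block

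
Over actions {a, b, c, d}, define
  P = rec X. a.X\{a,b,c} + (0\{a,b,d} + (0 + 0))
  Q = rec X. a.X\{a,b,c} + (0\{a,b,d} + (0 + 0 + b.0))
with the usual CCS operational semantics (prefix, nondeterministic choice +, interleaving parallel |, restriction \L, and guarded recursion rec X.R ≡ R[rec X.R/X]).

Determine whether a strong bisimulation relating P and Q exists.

NO

LTS(P): 2 reachable states
  s0 = rec X. a.X\{a,b,c} + (0\{a,b,d} + (0 + 0)) | --a--▸ s1
  s1 = (rec X. a.X\{a,b,c} + (0\{a,b,d} + (0 + 0)))\{a,b,c} | (no moves)
LTS(Q): 3 reachable states
  t0 = rec X. a.X\{a,b,c} + (0\{a,b,d} + (0 + 0 + b.0)) | --a--▸ t1, --b--▸ t2
  t1 = (rec X. a.X\{a,b,c} + (0\{a,b,d} + (0 + 0 + b.0)))\{a,b,c} | (no moves)
  t2 = 0 | (no moves)
Coarsest stable partition (strong bisimilarity classes):
  B0 = {s0}
  B1 = {s1, t1, t2}
  B2 = {t0}
s0 ∈ B0, t0 ∈ B2 → different blocks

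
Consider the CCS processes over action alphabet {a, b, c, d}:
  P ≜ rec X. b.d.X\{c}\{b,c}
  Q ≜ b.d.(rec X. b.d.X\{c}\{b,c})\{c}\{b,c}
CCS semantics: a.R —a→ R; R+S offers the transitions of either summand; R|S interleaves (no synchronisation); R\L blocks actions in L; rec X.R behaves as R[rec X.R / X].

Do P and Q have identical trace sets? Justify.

P's transition system — 3 states:
  s0 = rec X. b.d.X\{c}\{b,c} | =b=> s1
  s1 = d.(rec X. b.d.X\{c}\{b,c})\{c}\{b,c} | =d=> s2
  s2 = (rec X. b.d.X\{c}\{b,c})\{c}\{b,c} | (no moves)
Q's transition system — 3 states:
  t0 = b.d.(rec X. b.d.X\{c}\{b,c})\{c}\{b,c} | =b=> t1
  t1 = d.(rec X. b.d.X\{c}\{b,c})\{c}\{b,c} | =d=> t2
  t2 = (rec X. b.d.X\{c}\{b,c})\{c}\{b,c} | (no moves)
Partition-refinement fixed point:
  B0 = {s0, t0}
  B1 = {s1, t1}
  B2 = {s2, t2}
s0 ∈ B0, t0 ∈ B0 → same block
Bisimilar ⇒ trace-equivalent.

trace-equivalent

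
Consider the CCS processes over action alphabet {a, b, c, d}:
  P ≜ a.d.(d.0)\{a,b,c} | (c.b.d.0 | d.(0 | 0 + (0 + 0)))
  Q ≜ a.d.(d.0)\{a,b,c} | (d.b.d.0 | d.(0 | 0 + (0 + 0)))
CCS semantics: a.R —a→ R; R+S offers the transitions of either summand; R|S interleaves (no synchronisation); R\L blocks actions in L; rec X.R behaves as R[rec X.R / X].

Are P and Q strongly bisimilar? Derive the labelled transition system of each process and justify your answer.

not bisimilar

LTS(P): 32 reachable states
  p0 = a.d.(d.0)\{a,b,c} | (c.b.d.0 | d.(0 | 0 + (0 + 0))) :: --a--▸ p1, --c--▸ p2, --d--▸ p3
  p1 = d.(d.0)\{a,b,c} | (c.b.d.0 | d.(0 | 0 + (0 + 0))) :: --c--▸ p4, --d--▸ p5, --d--▸ p6
  p2 = a.d.(d.0)\{a,b,c} | (b.d.0 | d.(0 | 0 + (0 + 0))) :: --a--▸ p4, --b--▸ p7, --d--▸ p8
  p3 = a.d.(d.0)\{a,b,c} | (c.b.d.0 | (0 | 0 + (0 + 0))) :: --a--▸ p6, --c--▸ p8
  p4 = d.(d.0)\{a,b,c} | (b.d.0 | d.(0 | 0 + (0 + 0))) :: --b--▸ p9, --d--▸ p10, --d--▸ p11
  p5 = (d.0)\{a,b,c} | (c.b.d.0 | d.(0 | 0 + (0 + 0))) :: --c--▸ p10, --d--▸ p12, --d--▸ p13
  p6 = d.(d.0)\{a,b,c} | (c.b.d.0 | (0 | 0 + (0 + 0))) :: --c--▸ p11, --d--▸ p12
  p7 = a.d.(d.0)\{a,b,c} | (d.0 | d.(0 | 0 + (0 + 0))) :: --a--▸ p9, --d--▸ p14, --d--▸ p15
  p8 = a.d.(d.0)\{a,b,c} | (b.d.0 | (0 | 0 + (0 + 0))) :: --a--▸ p11, --b--▸ p15
  p9 = d.(d.0)\{a,b,c} | (d.0 | d.(0 | 0 + (0 + 0))) :: --d--▸ p16, --d--▸ p17, --d--▸ p18
  p10 = (d.0)\{a,b,c} | (b.d.0 | d.(0 | 0 + (0 + 0))) :: --b--▸ p16, --d--▸ p19, --d--▸ p20
  p11 = d.(d.0)\{a,b,c} | (b.d.0 | (0 | 0 + (0 + 0))) :: --b--▸ p18, --d--▸ p19
  p12 = (d.0)\{a,b,c} | (c.b.d.0 | (0 | 0 + (0 + 0))) :: --c--▸ p19, --d--▸ p21
  p13 = 0\{a,b,c} | (c.b.d.0 | d.(0 | 0 + (0 + 0))) :: --c--▸ p20, --d--▸ p21
  p14 = a.d.(d.0)\{a,b,c} | (0 | d.(0 | 0 + (0 + 0))) :: --a--▸ p17, --d--▸ p22
  p15 = a.d.(d.0)\{a,b,c} | (d.0 | (0 | 0 + (0 + 0))) :: --a--▸ p18, --d--▸ p22
  p16 = (d.0)\{a,b,c} | (d.0 | d.(0 | 0 + (0 + 0))) :: --d--▸ p23, --d--▸ p24, --d--▸ p25
  p17 = d.(d.0)\{a,b,c} | (0 | d.(0 | 0 + (0 + 0))) :: --d--▸ p23, --d--▸ p26
  p18 = d.(d.0)\{a,b,c} | (d.0 | (0 | 0 + (0 + 0))) :: --d--▸ p24, --d--▸ p26
  p19 = (d.0)\{a,b,c} | (b.d.0 | (0 | 0 + (0 + 0))) :: --b--▸ p24, --d--▸ p27
  p20 = 0\{a,b,c} | (b.d.0 | d.(0 | 0 + (0 + 0))) :: --b--▸ p25, --d--▸ p27
  p21 = 0\{a,b,c} | (c.b.d.0 | (0 | 0 + (0 + 0))) :: --c--▸ p27
  p22 = a.d.(d.0)\{a,b,c} | (0 | (0 | 0 + (0 + 0))) :: --a--▸ p26
  p23 = (d.0)\{a,b,c} | (0 | d.(0 | 0 + (0 + 0))) :: --d--▸ p28, --d--▸ p29
  p24 = (d.0)\{a,b,c} | (d.0 | (0 | 0 + (0 + 0))) :: --d--▸ p28, --d--▸ p30
  p25 = 0\{a,b,c} | (d.0 | d.(0 | 0 + (0 + 0))) :: --d--▸ p29, --d--▸ p30
  p26 = d.(d.0)\{a,b,c} | (0 | (0 | 0 + (0 + 0))) :: --d--▸ p28
  p27 = 0\{a,b,c} | (b.d.0 | (0 | 0 + (0 + 0))) :: --b--▸ p30
  p28 = (d.0)\{a,b,c} | (0 | (0 | 0 + (0 + 0))) :: --d--▸ p31
  p29 = 0\{a,b,c} | (0 | d.(0 | 0 + (0 + 0))) :: --d--▸ p31
  p30 = 0\{a,b,c} | (d.0 | (0 | 0 + (0 + 0))) :: --d--▸ p31
  p31 = 0\{a,b,c} | (0 | (0 | 0 + (0 + 0))) :: deadlocked
LTS(Q): 32 reachable states
  q0 = a.d.(d.0)\{a,b,c} | (d.b.d.0 | d.(0 | 0 + (0 + 0))) :: --a--▸ q1, --d--▸ q2, --d--▸ q3
  q1 = d.(d.0)\{a,b,c} | (d.b.d.0 | d.(0 | 0 + (0 + 0))) :: --d--▸ q4, --d--▸ q5, --d--▸ q6
  q2 = a.d.(d.0)\{a,b,c} | (b.d.0 | d.(0 | 0 + (0 + 0))) :: --a--▸ q5, --b--▸ q7, --d--▸ q8
  q3 = a.d.(d.0)\{a,b,c} | (d.b.d.0 | (0 | 0 + (0 + 0))) :: --a--▸ q6, --d--▸ q8
  q4 = (d.0)\{a,b,c} | (d.b.d.0 | d.(0 | 0 + (0 + 0))) :: --d--▸ q10, --d--▸ q11, --d--▸ q9
  q5 = d.(d.0)\{a,b,c} | (b.d.0 | d.(0 | 0 + (0 + 0))) :: --b--▸ q12, --d--▸ q13, --d--▸ q9
  q6 = d.(d.0)\{a,b,c} | (d.b.d.0 | (0 | 0 + (0 + 0))) :: --d--▸ q10, --d--▸ q13
  q7 = a.d.(d.0)\{a,b,c} | (d.0 | d.(0 | 0 + (0 + 0))) :: --a--▸ q12, --d--▸ q14, --d--▸ q15
  q8 = a.d.(d.0)\{a,b,c} | (b.d.0 | (0 | 0 + (0 + 0))) :: --a--▸ q13, --b--▸ q15
  q9 = (d.0)\{a,b,c} | (b.d.0 | d.(0 | 0 + (0 + 0))) :: --b--▸ q16, --d--▸ q17, --d--▸ q18
  q10 = (d.0)\{a,b,c} | (d.b.d.0 | (0 | 0 + (0 + 0))) :: --d--▸ q17, --d--▸ q19
  q11 = 0\{a,b,c} | (d.b.d.0 | d.(0 | 0 + (0 + 0))) :: --d--▸ q18, --d--▸ q19
  q12 = d.(d.0)\{a,b,c} | (d.0 | d.(0 | 0 + (0 + 0))) :: --d--▸ q16, --d--▸ q20, --d--▸ q21
  q13 = d.(d.0)\{a,b,c} | (b.d.0 | (0 | 0 + (0 + 0))) :: --b--▸ q21, --d--▸ q17
  q14 = a.d.(d.0)\{a,b,c} | (0 | d.(0 | 0 + (0 + 0))) :: --a--▸ q20, --d--▸ q22
  q15 = a.d.(d.0)\{a,b,c} | (d.0 | (0 | 0 + (0 + 0))) :: --a--▸ q21, --d--▸ q22
  q16 = (d.0)\{a,b,c} | (d.0 | d.(0 | 0 + (0 + 0))) :: --d--▸ q23, --d--▸ q24, --d--▸ q25
  q17 = (d.0)\{a,b,c} | (b.d.0 | (0 | 0 + (0 + 0))) :: --b--▸ q24, --d--▸ q26
  q18 = 0\{a,b,c} | (b.d.0 | d.(0 | 0 + (0 + 0))) :: --b--▸ q25, --d--▸ q26
  q19 = 0\{a,b,c} | (d.b.d.0 | (0 | 0 + (0 + 0))) :: --d--▸ q26
  q20 = d.(d.0)\{a,b,c} | (0 | d.(0 | 0 + (0 + 0))) :: --d--▸ q23, --d--▸ q27
  q21 = d.(d.0)\{a,b,c} | (d.0 | (0 | 0 + (0 + 0))) :: --d--▸ q24, --d--▸ q27
  q22 = a.d.(d.0)\{a,b,c} | (0 | (0 | 0 + (0 + 0))) :: --a--▸ q27
  q23 = (d.0)\{a,b,c} | (0 | d.(0 | 0 + (0 + 0))) :: --d--▸ q28, --d--▸ q29
  q24 = (d.0)\{a,b,c} | (d.0 | (0 | 0 + (0 + 0))) :: --d--▸ q28, --d--▸ q30
  q25 = 0\{a,b,c} | (d.0 | d.(0 | 0 + (0 + 0))) :: --d--▸ q29, --d--▸ q30
  q26 = 0\{a,b,c} | (b.d.0 | (0 | 0 + (0 + 0))) :: --b--▸ q30
  q27 = d.(d.0)\{a,b,c} | (0 | (0 | 0 + (0 + 0))) :: --d--▸ q28
  q28 = (d.0)\{a,b,c} | (0 | (0 | 0 + (0 + 0))) :: --d--▸ q31
  q29 = 0\{a,b,c} | (0 | d.(0 | 0 + (0 + 0))) :: --d--▸ q31
  q30 = 0\{a,b,c} | (d.0 | (0 | 0 + (0 + 0))) :: --d--▸ q31
  q31 = 0\{a,b,c} | (0 | (0 | 0 + (0 + 0))) :: deadlocked
Bisimilarity quotient blocks:
  B0 = {p0}
  B1 = {p1}
  B2 = {p5, p6}
  B3 = {p12, p13}
  B4 = {p21}
  B5 = {p27, q26}
  B6 = {p28, p29, p30, q28, q29, q30}
  B7 = {p31, q31}
  B8 = {p19, p20, q17, q18}
  B9 = {p23, p24, p25, p26, q23, q24, q25, q27}
  B10 = {p10, p11, q13, q9}
  B11 = {p16, p17, p18, q16, q20, q21}
  B12 = {p4, q5}
  B13 = {p9, q12}
  B14 = {p3}
  B15 = {p8, q8}
  B16 = {p14, p15, q14, q15}
  B17 = {p22, q22}
  B18 = {p2, q2}
  B19 = {p7, q7}
  B20 = {q0}
  B21 = {q1}
  B22 = {q4, q6}
  B23 = {q10, q11}
  B24 = {q19}
  B25 = {q3}
p0 ∈ B0, q0 ∈ B20 → different blocks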